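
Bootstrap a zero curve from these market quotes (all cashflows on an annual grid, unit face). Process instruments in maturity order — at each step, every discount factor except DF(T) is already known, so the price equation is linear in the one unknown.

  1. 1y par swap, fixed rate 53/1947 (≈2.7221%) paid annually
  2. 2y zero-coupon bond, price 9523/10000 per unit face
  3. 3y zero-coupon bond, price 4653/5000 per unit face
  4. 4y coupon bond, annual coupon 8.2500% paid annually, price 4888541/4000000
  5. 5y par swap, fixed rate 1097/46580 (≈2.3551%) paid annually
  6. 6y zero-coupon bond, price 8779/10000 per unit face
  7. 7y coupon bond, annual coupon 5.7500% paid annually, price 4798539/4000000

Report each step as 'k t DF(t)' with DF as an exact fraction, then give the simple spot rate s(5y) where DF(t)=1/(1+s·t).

step 1 [1y] swap r/1=53/1947: DF=(1 − 53/1947·(0))/(1+53/1947) = 1947/2000 ≈ 0.973500
step 2 [2y] zero: DF = P = 9523/10000 ≈ 0.952300
step 3 [3y] zero: DF = P = 4653/5000 ≈ 0.930600
step 4 [4y] bond c/1=33/400: DF=(4888541/4000000 − 33/400·(0.973500+0.952300+0.930600))/(1+33/400) = 9113/10000 ≈ 0.911300
step 5 [5y] swap r/1=1097/46580: DF=(1 − 1097/46580·(0.973500+0.952300+0.930600+0.911300))/(1+1097/46580) = 8903/10000 ≈ 0.890300
step 6 [6y] zero: DF = P = 8779/10000 ≈ 0.877900
step 7 [7y] bond c/1=23/400: DF=(4798539/4000000 − 23/400·(0.973500+0.952300+0.930600+0.911300+0.890300+0.877900))/(1+23/400) = 4167/5000 ≈ 0.833400

1 1 1947/2000
2 2 9523/10000
3 3 4653/5000
4 4 9113/10000
5 5 8903/10000
6 6 8779/10000
7 7 4167/5000
s(5y) = (1/(8903/10000) − 1)/(5) = 1097/44515 ≈ 2.4643%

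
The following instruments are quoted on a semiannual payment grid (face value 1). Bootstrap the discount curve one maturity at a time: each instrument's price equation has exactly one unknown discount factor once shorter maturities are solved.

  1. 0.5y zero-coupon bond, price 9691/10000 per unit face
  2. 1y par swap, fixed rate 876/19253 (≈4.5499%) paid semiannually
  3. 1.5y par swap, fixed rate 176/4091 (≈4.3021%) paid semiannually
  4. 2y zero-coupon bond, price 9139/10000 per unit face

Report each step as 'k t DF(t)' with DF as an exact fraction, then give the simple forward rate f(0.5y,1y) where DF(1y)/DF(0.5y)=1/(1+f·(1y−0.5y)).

step 1 [0.5y] zero: DF = P = 9691/10000 ≈ 0.969100
step 2 [1y] swap r/2=438/19253: DF=(1 − 438/19253·(0.969100))/(1+438/19253) = 4781/5000 ≈ 0.956200
step 3 [1.5y] swap r/2=88/4091: DF=(1 − 88/4091·(0.969100+0.956200))/(1+88/4091) = 1173/1250 ≈ 0.938400
step 4 [2y] zero: DF = P = 9139/10000 ≈ 0.913900

1 1/2 9691/10000
2 1 4781/5000
3 3/2 1173/1250
4 2 9139/10000
f(0.5y,1y) = ((9691/10000)/(4781/5000) − 1)/(1/2) = 129/4781 ≈ 2.6982%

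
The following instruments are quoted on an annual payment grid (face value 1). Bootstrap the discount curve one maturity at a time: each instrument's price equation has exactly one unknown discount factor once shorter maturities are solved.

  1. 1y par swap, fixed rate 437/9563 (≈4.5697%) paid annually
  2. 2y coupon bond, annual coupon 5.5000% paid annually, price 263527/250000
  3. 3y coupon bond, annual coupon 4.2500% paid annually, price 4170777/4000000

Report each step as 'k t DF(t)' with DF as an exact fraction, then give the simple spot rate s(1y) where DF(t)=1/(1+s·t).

1 1 9563/10000
2 2 9493/10000
3 3 369/400
s(1y) = (1/(9563/10000) − 1)/(1) = 437/9563 ≈ 4.5697%

step 1 [1y] swap r/1=437/9563: DF=(1 − 437/9563·(0))/(1+437/9563) = 9563/10000 ≈ 0.956300
step 2 [2y] bond c/1=11/200: DF=(263527/250000 − 11/200·(0.956300))/(1+11/200) = 9493/10000 ≈ 0.949300
step 3 [3y] bond c/1=17/400: DF=(4170777/4000000 − 17/400·(0.956300+0.949300))/(1+17/400) = 369/400 ≈ 0.922500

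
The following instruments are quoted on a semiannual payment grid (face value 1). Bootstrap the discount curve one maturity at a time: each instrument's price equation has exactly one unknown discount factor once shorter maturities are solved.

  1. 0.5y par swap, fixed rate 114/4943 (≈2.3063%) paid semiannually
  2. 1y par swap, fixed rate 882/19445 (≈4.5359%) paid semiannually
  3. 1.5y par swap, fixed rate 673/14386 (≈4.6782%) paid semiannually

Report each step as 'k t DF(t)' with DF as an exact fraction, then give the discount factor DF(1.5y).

step 1 [0.5y] swap r/2=57/4943: DF=(1 − 57/4943·(0))/(1+57/4943) = 4943/5000 ≈ 0.988600
step 2 [1y] swap r/2=441/19445: DF=(1 − 441/19445·(0.988600))/(1+441/19445) = 9559/10000 ≈ 0.955900
step 3 [1.5y] swap r/2=673/28772: DF=(1 − 673/28772·(0.988600+0.955900))/(1+673/28772) = 9327/10000 ≈ 0.932700

1 1/2 4943/5000
2 1 9559/10000
3 3/2 9327/10000
DF(1.5y) = 9327/10000 ≈ 0.932700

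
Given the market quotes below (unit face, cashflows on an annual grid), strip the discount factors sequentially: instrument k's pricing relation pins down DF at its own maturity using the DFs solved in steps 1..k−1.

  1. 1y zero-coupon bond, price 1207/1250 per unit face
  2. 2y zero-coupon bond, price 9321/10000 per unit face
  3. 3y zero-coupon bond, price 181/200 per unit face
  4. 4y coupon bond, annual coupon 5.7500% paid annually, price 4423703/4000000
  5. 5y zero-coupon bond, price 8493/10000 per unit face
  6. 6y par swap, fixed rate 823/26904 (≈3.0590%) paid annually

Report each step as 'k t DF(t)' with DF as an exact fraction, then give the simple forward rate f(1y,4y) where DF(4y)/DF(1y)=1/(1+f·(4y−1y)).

step 1 [1y] zero: DF = P = 1207/1250 ≈ 0.965600
step 2 [2y] zero: DF = P = 9321/10000 ≈ 0.932100
step 3 [3y] zero: DF = P = 181/200 ≈ 0.905000
step 4 [4y] bond c/1=23/400: DF=(4423703/4000000 − 23/400·(0.965600+0.932100+0.905000))/(1+23/400) = 4467/5000 ≈ 0.893400
step 5 [5y] zero: DF = P = 8493/10000 ≈ 0.849300
step 6 [6y] swap r/1=823/26904: DF=(1 − 823/26904·(0.965600+0.932100+0.905000+0.893400+0.849300))/(1+823/26904) = 4177/5000 ≈ 0.835400

1 1 1207/1250
2 2 9321/10000
3 3 181/200
4 4 4467/5000
5 5 8493/10000
6 6 4177/5000
f(1y,4y) = ((1207/1250)/(4467/5000) − 1)/(3) = 361/13401 ≈ 2.6938%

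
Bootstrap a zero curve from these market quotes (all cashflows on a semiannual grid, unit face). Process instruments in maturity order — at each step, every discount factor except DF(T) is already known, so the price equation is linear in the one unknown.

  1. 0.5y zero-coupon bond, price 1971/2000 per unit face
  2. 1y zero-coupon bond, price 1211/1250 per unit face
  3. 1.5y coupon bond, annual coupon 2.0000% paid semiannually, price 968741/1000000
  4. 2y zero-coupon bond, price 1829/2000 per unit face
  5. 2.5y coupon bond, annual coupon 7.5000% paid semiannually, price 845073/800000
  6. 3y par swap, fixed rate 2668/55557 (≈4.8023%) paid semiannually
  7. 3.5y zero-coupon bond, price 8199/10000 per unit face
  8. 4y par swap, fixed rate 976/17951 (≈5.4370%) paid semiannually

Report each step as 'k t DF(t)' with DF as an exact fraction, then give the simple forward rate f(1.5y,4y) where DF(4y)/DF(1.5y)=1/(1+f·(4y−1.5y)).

step 1 [0.5y] zero: DF = P = 1971/2000 ≈ 0.985500
step 2 [1y] zero: DF = P = 1211/1250 ≈ 0.968800
step 3 [1.5y] bond c/2=1/100: DF=(968741/1000000 − 1/100·(0.985500+0.968800))/(1+1/100) = 4699/5000 ≈ 0.939800
step 4 [2y] zero: DF = P = 1829/2000 ≈ 0.914500
step 5 [2.5y] bond c/2=3/80: DF=(845073/800000 − 3/80·(0.985500+0.968800+0.939800+0.914500))/(1+3/80) = 1761/2000 ≈ 0.880500
step 6 [3y] swap r/2=1334/55557: DF=(1 − 1334/55557·(0.985500+0.968800+0.939800+0.914500+0.880500))/(1+1334/55557) = 4333/5000 ≈ 0.866600
step 7 [3.5y] zero: DF = P = 8199/10000 ≈ 0.819900
step 8 [4y] swap r/2=488/17951: DF=(1 − 488/17951·(0.985500+0.968800+0.939800+0.914500+0.880500+0.866600+0.819900))/(1+488/17951) = 503/625 ≈ 0.804800

1 1/2 1971/2000
2 1 1211/1250
3 3/2 4699/5000
4 2 1829/2000
5 5/2 1761/2000
6 3 4333/5000
7 7/2 8199/10000
8 4 503/625
f(1.5y,4y) = ((4699/5000)/(503/625) − 1)/(5/2) = 135/2012 ≈ 6.7097%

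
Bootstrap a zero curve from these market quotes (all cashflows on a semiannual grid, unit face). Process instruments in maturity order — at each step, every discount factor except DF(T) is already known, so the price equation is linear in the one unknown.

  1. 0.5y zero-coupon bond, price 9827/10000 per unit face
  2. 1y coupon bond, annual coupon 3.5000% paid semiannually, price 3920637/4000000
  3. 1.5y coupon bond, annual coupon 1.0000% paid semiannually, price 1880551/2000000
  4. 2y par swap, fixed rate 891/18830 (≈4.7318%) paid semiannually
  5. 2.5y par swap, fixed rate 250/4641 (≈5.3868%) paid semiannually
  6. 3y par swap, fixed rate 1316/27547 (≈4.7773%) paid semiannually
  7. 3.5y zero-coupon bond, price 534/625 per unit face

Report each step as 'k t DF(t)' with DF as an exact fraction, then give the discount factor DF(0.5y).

1 1/2 9827/10000
2 1 1183/1250
3 3/2 463/500
4 2 9109/10000
5 5/2 7/8
6 3 2171/2500
7 7/2 534/625
DF(0.5y) = 9827/10000 ≈ 0.982700

step 1 [0.5y] zero: DF = P = 9827/10000 ≈ 0.982700
step 2 [1y] bond c/2=7/400: DF=(3920637/4000000 − 7/400·(0.982700))/(1+7/400) = 1183/1250 ≈ 0.946400
step 3 [1.5y] bond c/2=1/200: DF=(1880551/2000000 − 1/200·(0.982700+0.946400))/(1+1/200) = 463/500 ≈ 0.926000
step 4 [2y] swap r/2=891/37660: DF=(1 − 891/37660·(0.982700+0.946400+0.926000))/(1+891/37660) = 9109/10000 ≈ 0.910900
step 5 [2.5y] swap r/2=125/4641: DF=(1 − 125/4641·(0.982700+0.946400+0.926000+0.910900))/(1+125/4641) = 7/8 ≈ 0.875000
step 6 [3y] swap r/2=658/27547: DF=(1 − 658/27547·(0.982700+0.946400+0.926000+0.910900+0.875000))/(1+658/27547) = 2171/2500 ≈ 0.868400
step 7 [3.5y] zero: DF = P = 534/625 ≈ 0.854400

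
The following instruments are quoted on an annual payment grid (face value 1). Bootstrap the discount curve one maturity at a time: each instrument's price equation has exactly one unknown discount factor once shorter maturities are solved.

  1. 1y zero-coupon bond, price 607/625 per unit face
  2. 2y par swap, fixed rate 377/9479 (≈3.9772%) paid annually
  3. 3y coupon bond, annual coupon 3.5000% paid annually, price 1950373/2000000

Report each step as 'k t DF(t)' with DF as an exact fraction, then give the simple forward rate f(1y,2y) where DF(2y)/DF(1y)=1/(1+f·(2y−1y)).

step 1 [1y] zero: DF = P = 607/625 ≈ 0.971200
step 2 [2y] swap r/1=377/9479: DF=(1 − 377/9479·(0.971200))/(1+377/9479) = 4623/5000 ≈ 0.924600
step 3 [3y] bond c/1=7/200: DF=(1950373/2000000 − 7/200·(0.971200+0.924600))/(1+7/200) = 8781/10000 ≈ 0.878100

1 1 607/625
2 2 4623/5000
3 3 8781/10000
f(1y,2y) = ((607/625)/(4623/5000) − 1)/(1) = 233/4623 ≈ 5.0400%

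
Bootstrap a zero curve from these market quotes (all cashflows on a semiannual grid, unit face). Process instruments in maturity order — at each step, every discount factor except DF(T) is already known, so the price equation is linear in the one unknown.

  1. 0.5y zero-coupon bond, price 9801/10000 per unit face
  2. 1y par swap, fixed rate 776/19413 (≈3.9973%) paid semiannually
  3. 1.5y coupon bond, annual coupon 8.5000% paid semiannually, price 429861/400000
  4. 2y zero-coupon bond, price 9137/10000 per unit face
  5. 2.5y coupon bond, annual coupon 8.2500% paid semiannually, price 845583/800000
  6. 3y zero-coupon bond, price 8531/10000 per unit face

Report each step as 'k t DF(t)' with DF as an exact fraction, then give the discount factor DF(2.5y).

1 1/2 9801/10000
2 1 2403/2500
3 3/2 9517/10000
4 2 9137/10000
5 5/2 8643/10000
6 3 8531/10000
DF(2.5y) = 8643/10000 ≈ 0.864300

step 1 [0.5y] zero: DF = P = 9801/10000 ≈ 0.980100
step 2 [1y] swap r/2=388/19413: DF=(1 − 388/19413·(0.980100))/(1+388/19413) = 2403/2500 ≈ 0.961200
step 3 [1.5y] bond c/2=17/400: DF=(429861/400000 − 17/400·(0.980100+0.961200))/(1+17/400) = 9517/10000 ≈ 0.951700
step 4 [2y] zero: DF = P = 9137/10000 ≈ 0.913700
step 5 [2.5y] bond c/2=33/800: DF=(845583/800000 − 33/800·(0.980100+0.961200+0.951700+0.913700))/(1+33/800) = 8643/10000 ≈ 0.864300
step 6 [3y] zero: DF = P = 8531/10000 ≈ 0.853100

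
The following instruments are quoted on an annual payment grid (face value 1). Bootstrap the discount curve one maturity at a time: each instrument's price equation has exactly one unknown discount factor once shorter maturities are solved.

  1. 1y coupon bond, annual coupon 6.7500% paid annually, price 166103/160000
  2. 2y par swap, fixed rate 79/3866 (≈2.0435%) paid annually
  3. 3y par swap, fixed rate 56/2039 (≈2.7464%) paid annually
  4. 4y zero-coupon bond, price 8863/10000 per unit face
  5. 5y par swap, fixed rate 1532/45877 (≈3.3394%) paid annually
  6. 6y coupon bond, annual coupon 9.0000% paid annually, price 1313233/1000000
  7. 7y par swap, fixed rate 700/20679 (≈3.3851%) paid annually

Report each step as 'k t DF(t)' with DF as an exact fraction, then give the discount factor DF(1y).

step 1 [1y] bond c/1=27/400: DF=(166103/160000 − 27/400·(0))/(1+27/400) = 389/400 ≈ 0.972500
step 2 [2y] swap r/1=79/3866: DF=(1 − 79/3866·(0.972500))/(1+79/3866) = 1921/2000 ≈ 0.960500
step 3 [3y] swap r/1=56/2039: DF=(1 − 56/2039·(0.972500+0.960500))/(1+56/2039) = 576/625 ≈ 0.921600
step 4 [4y] zero: DF = P = 8863/10000 ≈ 0.886300
step 5 [5y] swap r/1=1532/45877: DF=(1 − 1532/45877·(0.972500+0.960500+0.921600+0.886300))/(1+1532/45877) = 2117/2500 ≈ 0.846800
step 6 [6y] bond c/1=9/100: DF=(1313233/1000000 − 9/100·(0.972500+0.960500+0.921600+0.886300+0.846800))/(1+9/100) = 413/500 ≈ 0.826000
step 7 [7y] swap r/1=700/20679: DF=(1 − 700/20679·(0.972500+0.960500+0.921600+0.886300+0.846800+0.826000))/(1+700/20679) = 79/100 ≈ 0.790000

1 1 389/400
2 2 1921/2000
3 3 576/625
4 4 8863/10000
5 5 2117/2500
6 6 413/500
7 7 79/100
DF(1y) = 389/400 ≈ 0.972500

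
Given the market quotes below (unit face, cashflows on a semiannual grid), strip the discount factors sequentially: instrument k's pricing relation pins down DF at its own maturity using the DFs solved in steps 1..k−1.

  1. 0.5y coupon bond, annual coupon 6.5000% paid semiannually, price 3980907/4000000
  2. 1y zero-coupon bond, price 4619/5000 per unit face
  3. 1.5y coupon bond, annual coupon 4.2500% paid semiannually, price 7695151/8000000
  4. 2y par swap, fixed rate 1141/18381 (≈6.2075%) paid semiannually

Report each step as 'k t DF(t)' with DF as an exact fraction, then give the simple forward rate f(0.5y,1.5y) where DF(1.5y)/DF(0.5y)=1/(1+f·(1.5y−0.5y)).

step 1 [0.5y] bond c/2=13/400: DF=(3980907/4000000 − 13/400·(0))/(1+13/400) = 9639/10000 ≈ 0.963900
step 2 [1y] zero: DF = P = 4619/5000 ≈ 0.923800
step 3 [1.5y] bond c/2=17/800: DF=(7695151/8000000 − 17/800·(0.963900+0.923800))/(1+17/800) = 4513/5000 ≈ 0.902600
step 4 [2y] swap r/2=1141/36762: DF=(1 − 1141/36762·(0.963900+0.923800+0.902600))/(1+1141/36762) = 8859/10000 ≈ 0.885900

1 1/2 9639/10000
2 1 4619/5000
3 3/2 4513/5000
4 2 8859/10000
f(0.5y,1.5y) = ((9639/10000)/(4513/5000) − 1)/(1) = 613/9026 ≈ 6.7915%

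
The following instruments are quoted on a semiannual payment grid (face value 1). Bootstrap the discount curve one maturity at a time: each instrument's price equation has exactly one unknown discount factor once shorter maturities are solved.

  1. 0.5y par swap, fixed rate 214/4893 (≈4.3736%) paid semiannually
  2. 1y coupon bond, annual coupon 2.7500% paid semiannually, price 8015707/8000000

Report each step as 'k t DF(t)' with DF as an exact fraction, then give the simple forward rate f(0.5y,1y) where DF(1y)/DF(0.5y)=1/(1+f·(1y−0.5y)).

1 1/2 4893/5000
2 1 9751/10000
f(0.5y,1y) = ((4893/5000)/(9751/10000) − 1)/(1/2) = 10/1393 ≈ 0.7179%

step 1 [0.5y] swap r/2=107/4893: DF=(1 − 107/4893·(0))/(1+107/4893) = 4893/5000 ≈ 0.978600
step 2 [1y] bond c/2=11/800: DF=(8015707/8000000 − 11/800·(0.978600))/(1+11/800) = 9751/10000 ≈ 0.975100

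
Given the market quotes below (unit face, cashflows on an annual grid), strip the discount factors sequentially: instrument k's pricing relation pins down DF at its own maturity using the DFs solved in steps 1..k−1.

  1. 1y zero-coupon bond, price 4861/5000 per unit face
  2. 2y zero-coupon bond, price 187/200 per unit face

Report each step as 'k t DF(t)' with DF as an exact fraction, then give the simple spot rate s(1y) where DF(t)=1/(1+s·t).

1 1 4861/5000
2 2 187/200
s(1y) = (1/(4861/5000) − 1)/(1) = 139/4861 ≈ 2.8595%

step 1 [1y] zero: DF = P = 4861/5000 ≈ 0.972200
step 2 [2y] zero: DF = P = 187/200 ≈ 0.935000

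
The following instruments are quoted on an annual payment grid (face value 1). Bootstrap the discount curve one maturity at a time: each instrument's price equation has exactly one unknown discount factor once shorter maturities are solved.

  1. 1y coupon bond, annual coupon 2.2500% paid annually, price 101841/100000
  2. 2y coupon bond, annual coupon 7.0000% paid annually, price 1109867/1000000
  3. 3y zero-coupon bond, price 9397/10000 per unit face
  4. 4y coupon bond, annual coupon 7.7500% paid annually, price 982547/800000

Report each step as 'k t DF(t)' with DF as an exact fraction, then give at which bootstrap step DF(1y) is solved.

1 1 249/250
2 2 9721/10000
3 3 9397/10000
4 4 9307/10000
DF(1y) is solved at step 1

step 1 [1y] bond c/1=9/400: DF=(101841/100000 − 9/400·(0))/(1+9/400) = 249/250 ≈ 0.996000
step 2 [2y] bond c/1=7/100: DF=(1109867/1000000 − 7/100·(0.996000))/(1+7/100) = 9721/10000 ≈ 0.972100
step 3 [3y] zero: DF = P = 9397/10000 ≈ 0.939700
step 4 [4y] bond c/1=31/400: DF=(982547/800000 − 31/400·(0.996000+0.972100+0.939700))/(1+31/400) = 9307/10000 ≈ 0.930700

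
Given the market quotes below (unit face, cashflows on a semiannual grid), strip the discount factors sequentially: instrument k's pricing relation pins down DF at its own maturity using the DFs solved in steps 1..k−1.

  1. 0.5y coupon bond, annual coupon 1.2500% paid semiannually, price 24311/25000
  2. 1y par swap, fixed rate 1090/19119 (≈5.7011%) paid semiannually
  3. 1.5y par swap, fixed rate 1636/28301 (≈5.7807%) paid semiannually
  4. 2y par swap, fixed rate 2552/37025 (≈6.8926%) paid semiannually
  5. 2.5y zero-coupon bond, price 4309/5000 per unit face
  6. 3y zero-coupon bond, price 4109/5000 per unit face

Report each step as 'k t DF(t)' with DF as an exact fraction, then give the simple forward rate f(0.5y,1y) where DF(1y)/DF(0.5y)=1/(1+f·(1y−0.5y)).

step 1 [0.5y] bond c/2=1/160: DF=(24311/25000 − 1/160·(0))/(1+1/160) = 604/625 ≈ 0.966400
step 2 [1y] swap r/2=545/19119: DF=(1 − 545/19119·(0.966400))/(1+545/19119) = 1891/2000 ≈ 0.945500
step 3 [1.5y] swap r/2=818/28301: DF=(1 − 818/28301·(0.966400+0.945500))/(1+818/28301) = 4591/5000 ≈ 0.918200
step 4 [2y] swap r/2=1276/37025: DF=(1 − 1276/37025·(0.966400+0.945500+0.918200))/(1+1276/37025) = 2181/2500 ≈ 0.872400
step 5 [2.5y] zero: DF = P = 4309/5000 ≈ 0.861800
step 6 [3y] zero: DF = P = 4109/5000 ≈ 0.821800

1 1/2 604/625
2 1 1891/2000
3 3/2 4591/5000
4 2 2181/2500
5 5/2 4309/5000
6 3 4109/5000
f(0.5y,1y) = ((604/625)/(1891/2000) − 1)/(1/2) = 418/9455 ≈ 4.4209%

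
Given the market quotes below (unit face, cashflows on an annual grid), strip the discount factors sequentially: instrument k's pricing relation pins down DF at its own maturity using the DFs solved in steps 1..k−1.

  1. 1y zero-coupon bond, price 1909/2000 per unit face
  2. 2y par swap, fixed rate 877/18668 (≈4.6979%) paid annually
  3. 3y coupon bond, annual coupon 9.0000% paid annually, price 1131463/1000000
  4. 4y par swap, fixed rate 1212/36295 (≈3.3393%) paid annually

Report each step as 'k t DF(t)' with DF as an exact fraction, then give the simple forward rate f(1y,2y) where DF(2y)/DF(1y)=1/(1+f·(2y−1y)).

step 1 [1y] zero: DF = P = 1909/2000 ≈ 0.954500
step 2 [2y] swap r/1=877/18668: DF=(1 − 877/18668·(0.954500))/(1+877/18668) = 9123/10000 ≈ 0.912300
step 3 [3y] bond c/1=9/100: DF=(1131463/1000000 − 9/100·(0.954500+0.912300))/(1+9/100) = 8839/10000 ≈ 0.883900
step 4 [4y] swap r/1=1212/36295: DF=(1 − 1212/36295·(0.954500+0.912300+0.883900))/(1+1212/36295) = 2197/2500 ≈ 0.878800

1 1 1909/2000
2 2 9123/10000
3 3 8839/10000
4 4 2197/2500
f(1y,2y) = ((1909/2000)/(9123/10000) − 1)/(1) = 422/9123 ≈ 4.6257%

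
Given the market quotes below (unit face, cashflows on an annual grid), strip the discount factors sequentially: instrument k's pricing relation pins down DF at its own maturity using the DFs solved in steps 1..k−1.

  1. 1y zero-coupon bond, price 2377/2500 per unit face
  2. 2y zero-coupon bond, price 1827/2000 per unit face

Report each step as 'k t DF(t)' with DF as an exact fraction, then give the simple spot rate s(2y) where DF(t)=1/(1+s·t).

1 1 2377/2500
2 2 1827/2000
s(2y) = (1/(1827/2000) − 1)/(2) = 173/3654 ≈ 4.7345%

step 1 [1y] zero: DF = P = 2377/2500 ≈ 0.950800
step 2 [2y] zero: DF = P = 1827/2000 ≈ 0.913500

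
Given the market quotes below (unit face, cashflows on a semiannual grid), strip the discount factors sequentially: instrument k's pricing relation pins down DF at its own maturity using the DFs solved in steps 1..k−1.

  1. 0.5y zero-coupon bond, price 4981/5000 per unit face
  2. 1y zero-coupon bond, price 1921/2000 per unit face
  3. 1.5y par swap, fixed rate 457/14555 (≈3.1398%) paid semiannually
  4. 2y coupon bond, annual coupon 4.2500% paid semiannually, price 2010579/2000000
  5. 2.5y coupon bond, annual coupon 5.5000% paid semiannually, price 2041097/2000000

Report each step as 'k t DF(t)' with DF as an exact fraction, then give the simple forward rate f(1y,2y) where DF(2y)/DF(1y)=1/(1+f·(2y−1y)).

step 1 [0.5y] zero: DF = P = 4981/5000 ≈ 0.996200
step 2 [1y] zero: DF = P = 1921/2000 ≈ 0.960500
step 3 [1.5y] swap r/2=457/29110: DF=(1 − 457/29110·(0.996200+0.960500))/(1+457/29110) = 9543/10000 ≈ 0.954300
step 4 [2y] bond c/2=17/800: DF=(2010579/2000000 − 17/800·(0.996200+0.960500+0.954300))/(1+17/800) = 4619/5000 ≈ 0.923800
step 5 [2.5y] bond c/2=11/400: DF=(2041097/2000000 − 11/400·(0.996200+0.960500+0.954300+0.923800))/(1+11/400) = 4453/5000 ≈ 0.890600

1 1/2 4981/5000
2 1 1921/2000
3 3/2 9543/10000
4 2 4619/5000
5 5/2 4453/5000
f(1y,2y) = ((1921/2000)/(4619/5000) − 1)/(1) = 367/9238 ≈ 3.9727%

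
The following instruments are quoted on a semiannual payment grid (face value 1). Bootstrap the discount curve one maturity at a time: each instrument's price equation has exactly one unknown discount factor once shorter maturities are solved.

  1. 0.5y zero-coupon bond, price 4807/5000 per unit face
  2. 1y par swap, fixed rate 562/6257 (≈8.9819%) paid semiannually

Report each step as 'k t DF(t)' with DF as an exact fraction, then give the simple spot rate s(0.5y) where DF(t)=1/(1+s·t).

step 1 [0.5y] zero: DF = P = 4807/5000 ≈ 0.961400
step 2 [1y] swap r/2=281/6257: DF=(1 − 281/6257·(0.961400))/(1+281/6257) = 9157/10000 ≈ 0.915700

1 1/2 4807/5000
2 1 9157/10000
s(0.5y) = (1/(4807/5000) − 1)/(1/2) = 386/4807 ≈ 8.0300%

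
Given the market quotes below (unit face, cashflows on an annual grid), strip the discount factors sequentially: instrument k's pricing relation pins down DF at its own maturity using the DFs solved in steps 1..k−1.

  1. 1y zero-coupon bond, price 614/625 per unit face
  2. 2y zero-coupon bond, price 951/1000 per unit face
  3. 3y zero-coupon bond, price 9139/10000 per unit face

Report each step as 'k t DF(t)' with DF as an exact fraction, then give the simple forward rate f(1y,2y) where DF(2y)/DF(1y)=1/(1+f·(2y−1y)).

1 1 614/625
2 2 951/1000
3 3 9139/10000
f(1y,2y) = ((614/625)/(951/1000) − 1)/(1) = 157/4755 ≈ 3.3018%

step 1 [1y] zero: DF = P = 614/625 ≈ 0.982400
step 2 [2y] zero: DF = P = 951/1000 ≈ 0.951000
step 3 [3y] zero: DF = P = 9139/10000 ≈ 0.913900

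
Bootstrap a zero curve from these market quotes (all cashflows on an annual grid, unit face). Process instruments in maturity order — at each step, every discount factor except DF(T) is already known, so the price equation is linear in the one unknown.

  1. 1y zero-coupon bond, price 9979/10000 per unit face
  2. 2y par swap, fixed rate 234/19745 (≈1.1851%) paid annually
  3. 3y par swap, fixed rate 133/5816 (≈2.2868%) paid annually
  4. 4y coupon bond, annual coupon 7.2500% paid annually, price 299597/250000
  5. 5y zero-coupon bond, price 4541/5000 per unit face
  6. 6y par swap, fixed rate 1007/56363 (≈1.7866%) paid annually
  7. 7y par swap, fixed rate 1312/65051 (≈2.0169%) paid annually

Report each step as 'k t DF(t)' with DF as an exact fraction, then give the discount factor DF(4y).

step 1 [1y] zero: DF = P = 9979/10000 ≈ 0.997900
step 2 [2y] swap r/1=234/19745: DF=(1 − 234/19745·(0.997900))/(1+234/19745) = 4883/5000 ≈ 0.976600
step 3 [3y] swap r/1=133/5816: DF=(1 − 133/5816·(0.997900+0.976600))/(1+133/5816) = 1867/2000 ≈ 0.933500
step 4 [4y] bond c/1=29/400: DF=(299597/250000 − 29/400·(0.997900+0.976600+0.933500))/(1+29/400) = 1151/1250 ≈ 0.920800
step 5 [5y] zero: DF = P = 4541/5000 ≈ 0.908200
step 6 [6y] swap r/1=1007/56363: DF=(1 − 1007/56363·(0.997900+0.976600+0.933500+0.920800+0.908200))/(1+1007/56363) = 8993/10000 ≈ 0.899300
step 7 [7y] swap r/1=1312/65051: DF=(1 − 1312/65051·(0.997900+0.976600+0.933500+0.920800+0.908200+0.899300))/(1+1312/65051) = 543/625 ≈ 0.868800

1 1 9979/10000
2 2 4883/5000
3 3 1867/2000
4 4 1151/1250
5 5 4541/5000
6 6 8993/10000
7 7 543/625
DF(4y) = 1151/1250 ≈ 0.920800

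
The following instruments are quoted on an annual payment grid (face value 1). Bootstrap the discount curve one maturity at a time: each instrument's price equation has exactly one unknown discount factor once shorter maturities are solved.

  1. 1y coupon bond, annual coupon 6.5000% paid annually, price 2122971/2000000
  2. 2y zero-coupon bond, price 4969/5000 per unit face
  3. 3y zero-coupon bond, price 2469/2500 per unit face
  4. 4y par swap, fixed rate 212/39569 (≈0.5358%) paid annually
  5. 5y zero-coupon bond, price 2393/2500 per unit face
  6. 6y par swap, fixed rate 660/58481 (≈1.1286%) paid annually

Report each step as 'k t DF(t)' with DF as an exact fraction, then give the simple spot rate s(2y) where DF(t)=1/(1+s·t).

1 1 9967/10000
2 2 4969/5000
3 3 2469/2500
4 4 2447/2500
5 5 2393/2500
6 6 467/500
s(2y) = (1/(4969/5000) − 1)/(2) = 31/9938 ≈ 0.3119%

step 1 [1y] bond c/1=13/200: DF=(2122971/2000000 − 13/200·(0))/(1+13/200) = 9967/10000 ≈ 0.996700
step 2 [2y] zero: DF = P = 4969/5000 ≈ 0.993800
step 3 [3y] zero: DF = P = 2469/2500 ≈ 0.987600
step 4 [4y] swap r/1=212/39569: DF=(1 − 212/39569·(0.996700+0.993800+0.987600))/(1+212/39569) = 2447/2500 ≈ 0.978800
step 5 [5y] zero: DF = P = 2393/2500 ≈ 0.957200
step 6 [6y] swap r/1=660/58481: DF=(1 − 660/58481·(0.996700+0.993800+0.987600+0.978800+0.957200))/(1+660/58481) = 467/500 ≈ 0.934000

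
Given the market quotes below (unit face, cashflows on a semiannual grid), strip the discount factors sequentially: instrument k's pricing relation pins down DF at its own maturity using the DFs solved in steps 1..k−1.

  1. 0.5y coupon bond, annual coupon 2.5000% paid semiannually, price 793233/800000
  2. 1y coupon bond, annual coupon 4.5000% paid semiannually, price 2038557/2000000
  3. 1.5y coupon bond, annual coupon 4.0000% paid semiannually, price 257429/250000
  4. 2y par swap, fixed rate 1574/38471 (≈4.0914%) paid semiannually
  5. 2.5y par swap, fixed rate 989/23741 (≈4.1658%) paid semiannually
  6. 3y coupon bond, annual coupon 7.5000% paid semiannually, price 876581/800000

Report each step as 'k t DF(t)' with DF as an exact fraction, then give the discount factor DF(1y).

step 1 [0.5y] bond c/2=1/80: DF=(793233/800000 − 1/80·(0))/(1+1/80) = 9793/10000 ≈ 0.979300
step 2 [1y] bond c/2=9/400: DF=(2038557/2000000 − 9/400·(0.979300))/(1+9/400) = 9753/10000 ≈ 0.975300
step 3 [1.5y] bond c/2=1/50: DF=(257429/250000 − 1/50·(0.979300+0.975300))/(1+1/50) = 607/625 ≈ 0.971200
step 4 [2y] swap r/2=787/38471: DF=(1 − 787/38471·(0.979300+0.975300+0.971200))/(1+787/38471) = 9213/10000 ≈ 0.921300
step 5 [2.5y] swap r/2=989/47482: DF=(1 − 989/47482·(0.979300+0.975300+0.971200+0.921300))/(1+989/47482) = 9011/10000 ≈ 0.901100
step 6 [3y] bond c/2=3/80: DF=(876581/800000 − 3/80·(0.979300+0.975300+0.971200+0.921300+0.901100))/(1+3/80) = 1769/2000 ≈ 0.884500

1 1/2 9793/10000
2 1 9753/10000
3 3/2 607/625
4 2 9213/10000
5 5/2 9011/10000
6 3 1769/2000
DF(1y) = 9753/10000 ≈ 0.975300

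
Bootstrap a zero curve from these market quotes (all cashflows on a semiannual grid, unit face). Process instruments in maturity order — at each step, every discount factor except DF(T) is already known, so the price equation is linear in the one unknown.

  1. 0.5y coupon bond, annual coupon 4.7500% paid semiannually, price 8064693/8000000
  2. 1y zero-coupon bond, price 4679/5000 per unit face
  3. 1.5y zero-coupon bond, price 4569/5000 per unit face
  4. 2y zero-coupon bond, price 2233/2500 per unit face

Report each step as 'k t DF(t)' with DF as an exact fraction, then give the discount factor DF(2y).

step 1 [0.5y] bond c/2=19/800: DF=(8064693/8000000 − 19/800·(0))/(1+19/800) = 9847/10000 ≈ 0.984700
step 2 [1y] zero: DF = P = 4679/5000 ≈ 0.935800
step 3 [1.5y] zero: DF = P = 4569/5000 ≈ 0.913800
step 4 [2y] zero: DF = P = 2233/2500 ≈ 0.893200

1 1/2 9847/10000
2 1 4679/5000
3 3/2 4569/5000
4 2 2233/2500
DF(2y) = 2233/2500 ≈ 0.893200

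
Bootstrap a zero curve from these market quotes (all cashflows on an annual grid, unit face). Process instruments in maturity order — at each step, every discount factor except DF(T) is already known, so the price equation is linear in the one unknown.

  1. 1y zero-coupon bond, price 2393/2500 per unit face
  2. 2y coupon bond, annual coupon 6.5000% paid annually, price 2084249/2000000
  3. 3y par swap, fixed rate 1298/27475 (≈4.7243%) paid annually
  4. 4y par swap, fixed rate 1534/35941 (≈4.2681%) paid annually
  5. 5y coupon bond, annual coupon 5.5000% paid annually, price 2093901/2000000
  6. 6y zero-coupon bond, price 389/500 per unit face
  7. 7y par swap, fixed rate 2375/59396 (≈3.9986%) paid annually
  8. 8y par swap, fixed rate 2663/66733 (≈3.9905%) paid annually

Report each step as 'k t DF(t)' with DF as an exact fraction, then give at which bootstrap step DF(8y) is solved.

1 1 2393/2500
2 2 9201/10000
3 3 4351/5000
4 4 4233/5000
5 5 161/200
6 6 389/500
7 7 61/80
8 8 7337/10000
DF(8y) is solved at step 8

step 1 [1y] zero: DF = P = 2393/2500 ≈ 0.957200
step 2 [2y] bond c/1=13/200: DF=(2084249/2000000 − 13/200·(0.957200))/(1+13/200) = 9201/10000 ≈ 0.920100
step 3 [3y] swap r/1=1298/27475: DF=(1 − 1298/27475·(0.957200+0.920100))/(1+1298/27475) = 4351/5000 ≈ 0.870200
step 4 [4y] swap r/1=1534/35941: DF=(1 − 1534/35941·(0.957200+0.920100+0.870200))/(1+1534/35941) = 4233/5000 ≈ 0.846600
step 5 [5y] bond c/1=11/200: DF=(2093901/2000000 − 11/200·(0.957200+0.920100+0.870200+0.846600))/(1+11/200) = 161/200 ≈ 0.805000
step 6 [6y] zero: DF = P = 389/500 ≈ 0.778000
step 7 [7y] swap r/1=2375/59396: DF=(1 − 2375/59396·(0.957200+0.920100+0.870200+0.846600+0.805000+0.778000))/(1+2375/59396) = 61/80 ≈ 0.762500
step 8 [8y] swap r/1=2663/66733: DF=(1 − 2663/66733·(0.957200+0.920100+0.870200+0.846600+0.805000+0.778000+0.762500))/(1+2663/66733) = 7337/10000 ≈ 0.733700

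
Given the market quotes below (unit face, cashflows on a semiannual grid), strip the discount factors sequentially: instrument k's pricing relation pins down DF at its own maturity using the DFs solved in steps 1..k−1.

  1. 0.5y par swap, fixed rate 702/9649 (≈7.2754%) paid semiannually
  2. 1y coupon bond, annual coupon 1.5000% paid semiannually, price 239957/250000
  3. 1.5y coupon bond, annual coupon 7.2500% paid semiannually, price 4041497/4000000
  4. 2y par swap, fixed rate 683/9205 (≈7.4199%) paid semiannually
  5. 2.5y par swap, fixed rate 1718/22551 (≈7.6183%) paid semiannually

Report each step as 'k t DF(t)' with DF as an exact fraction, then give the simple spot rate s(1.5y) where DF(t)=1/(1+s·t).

1 1/2 9649/10000
2 1 1891/2000
3 3/2 4541/5000
4 2 4317/5000
5 5/2 4141/5000
s(1.5y) = (1/(4541/5000) − 1)/(3/2) = 306/4541 ≈ 6.7386%

step 1 [0.5y] swap r/2=351/9649: DF=(1 − 351/9649·(0))/(1+351/9649) = 9649/10000 ≈ 0.964900
step 2 [1y] bond c/2=3/400: DF=(239957/250000 − 3/400·(0.964900))/(1+3/400) = 1891/2000 ≈ 0.945500
step 3 [1.5y] bond c/2=29/800: DF=(4041497/4000000 − 29/800·(0.964900+0.945500))/(1+29/800) = 4541/5000 ≈ 0.908200
step 4 [2y] swap r/2=683/18410: DF=(1 − 683/18410·(0.964900+0.945500+0.908200))/(1+683/18410) = 4317/5000 ≈ 0.863400
step 5 [2.5y] swap r/2=859/22551: DF=(1 − 859/22551·(0.964900+0.945500+0.908200+0.863400))/(1+859/22551) = 4141/5000 ≈ 0.828200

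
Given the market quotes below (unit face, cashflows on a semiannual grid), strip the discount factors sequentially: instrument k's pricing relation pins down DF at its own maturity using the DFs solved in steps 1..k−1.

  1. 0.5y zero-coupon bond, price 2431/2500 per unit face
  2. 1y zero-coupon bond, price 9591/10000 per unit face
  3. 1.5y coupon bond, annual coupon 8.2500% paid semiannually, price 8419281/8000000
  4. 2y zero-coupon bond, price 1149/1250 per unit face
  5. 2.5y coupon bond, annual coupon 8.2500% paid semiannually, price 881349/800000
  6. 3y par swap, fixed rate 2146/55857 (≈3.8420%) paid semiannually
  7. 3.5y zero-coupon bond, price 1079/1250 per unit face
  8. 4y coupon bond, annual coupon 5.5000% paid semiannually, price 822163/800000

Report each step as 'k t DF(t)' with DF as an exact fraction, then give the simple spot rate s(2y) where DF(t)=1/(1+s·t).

step 1 [0.5y] zero: DF = P = 2431/2500 ≈ 0.972400
step 2 [1y] zero: DF = P = 9591/10000 ≈ 0.959100
step 3 [1.5y] bond c/2=33/800: DF=(8419281/8000000 − 33/800·(0.972400+0.959100))/(1+33/800) = 4671/5000 ≈ 0.934200
step 4 [2y] zero: DF = P = 1149/1250 ≈ 0.919200
step 5 [2.5y] bond c/2=33/800: DF=(881349/800000 − 33/800·(0.972400+0.959100+0.934200+0.919200))/(1+33/800) = 9081/10000 ≈ 0.908100
step 6 [3y] swap r/2=1073/55857: DF=(1 − 1073/55857·(0.972400+0.959100+0.934200+0.919200+0.908100))/(1+1073/55857) = 8927/10000 ≈ 0.892700
step 7 [3.5y] zero: DF = P = 1079/1250 ≈ 0.863200
step 8 [4y] bond c/2=11/400: DF=(822163/800000 − 11/400·(0.972400+0.959100+0.934200+0.919200+0.908100+0.892700+0.863200))/(1+11/400) = 2069/2500 ≈ 0.827600

1 1/2 2431/2500
2 1 9591/10000
3 3/2 4671/5000
4 2 1149/1250
5 5/2 9081/10000
6 3 8927/10000
7 7/2 1079/1250
8 4 2069/2500
s(2y) = (1/(1149/1250) − 1)/(2) = 101/2298 ≈ 4.3951%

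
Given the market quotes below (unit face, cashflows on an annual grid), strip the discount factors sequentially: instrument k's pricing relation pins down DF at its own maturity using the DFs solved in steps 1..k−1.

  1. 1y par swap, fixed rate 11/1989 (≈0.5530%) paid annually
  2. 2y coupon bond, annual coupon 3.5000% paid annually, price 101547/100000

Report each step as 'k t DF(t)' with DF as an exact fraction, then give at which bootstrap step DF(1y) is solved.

step 1 [1y] swap r/1=11/1989: DF=(1 − 11/1989·(0))/(1+11/1989) = 1989/2000 ≈ 0.994500
step 2 [2y] bond c/1=7/200: DF=(101547/100000 − 7/200·(0.994500))/(1+7/200) = 379/400 ≈ 0.947500

1 1 1989/2000
2 2 379/400
DF(1y) is solved at step 1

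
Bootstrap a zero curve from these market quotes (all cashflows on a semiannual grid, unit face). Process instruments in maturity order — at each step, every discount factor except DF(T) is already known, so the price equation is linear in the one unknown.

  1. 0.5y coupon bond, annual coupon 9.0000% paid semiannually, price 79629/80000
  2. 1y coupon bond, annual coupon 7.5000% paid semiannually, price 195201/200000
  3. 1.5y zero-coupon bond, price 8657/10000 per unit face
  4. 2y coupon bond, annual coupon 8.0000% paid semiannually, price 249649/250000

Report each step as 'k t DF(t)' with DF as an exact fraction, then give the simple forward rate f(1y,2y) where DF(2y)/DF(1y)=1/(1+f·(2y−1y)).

step 1 [0.5y] bond c/2=9/200: DF=(79629/80000 − 9/200·(0))/(1+9/200) = 381/400 ≈ 0.952500
step 2 [1y] bond c/2=3/80: DF=(195201/200000 − 3/80·(0.952500))/(1+3/80) = 9063/10000 ≈ 0.906300
step 3 [1.5y] zero: DF = P = 8657/10000 ≈ 0.865700
step 4 [2y] bond c/2=1/25: DF=(249649/250000 − 1/25·(0.952500+0.906300+0.865700))/(1+1/25) = 4277/5000 ≈ 0.855400

1 1/2 381/400
2 1 9063/10000
3 3/2 8657/10000
4 2 4277/5000
f(1y,2y) = ((9063/10000)/(4277/5000) − 1)/(1) = 509/8554 ≈ 5.9504%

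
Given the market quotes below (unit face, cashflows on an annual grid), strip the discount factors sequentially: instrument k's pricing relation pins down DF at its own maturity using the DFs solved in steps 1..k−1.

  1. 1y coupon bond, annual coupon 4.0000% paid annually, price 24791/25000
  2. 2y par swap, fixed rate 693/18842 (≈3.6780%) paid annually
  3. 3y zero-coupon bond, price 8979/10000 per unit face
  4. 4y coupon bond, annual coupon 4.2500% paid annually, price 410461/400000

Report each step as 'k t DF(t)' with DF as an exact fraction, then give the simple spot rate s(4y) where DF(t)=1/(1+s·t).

1 1 1907/2000
2 2 9307/10000
3 3 8979/10000
4 4 8709/10000
s(4y) = (1/(8709/10000) − 1)/(4) = 1291/34836 ≈ 3.7059%

step 1 [1y] bond c/1=1/25: DF=(24791/25000 − 1/25·(0))/(1+1/25) = 1907/2000 ≈ 0.953500
step 2 [2y] swap r/1=693/18842: DF=(1 − 693/18842·(0.953500))/(1+693/18842) = 9307/10000 ≈ 0.930700
step 3 [3y] zero: DF = P = 8979/10000 ≈ 0.897900
step 4 [4y] bond c/1=17/400: DF=(410461/400000 − 17/400·(0.953500+0.930700+0.897900))/(1+17/400) = 8709/10000 ≈ 0.870900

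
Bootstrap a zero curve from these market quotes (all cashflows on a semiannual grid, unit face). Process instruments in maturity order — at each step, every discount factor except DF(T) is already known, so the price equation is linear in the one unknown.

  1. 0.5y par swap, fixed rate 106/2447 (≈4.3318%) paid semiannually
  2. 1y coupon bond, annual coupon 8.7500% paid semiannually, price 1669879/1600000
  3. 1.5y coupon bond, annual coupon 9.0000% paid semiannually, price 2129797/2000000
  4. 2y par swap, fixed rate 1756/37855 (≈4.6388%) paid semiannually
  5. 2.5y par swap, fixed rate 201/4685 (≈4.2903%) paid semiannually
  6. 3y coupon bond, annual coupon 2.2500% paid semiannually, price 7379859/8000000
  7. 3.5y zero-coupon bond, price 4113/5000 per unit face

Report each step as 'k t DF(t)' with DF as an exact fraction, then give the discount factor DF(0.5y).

step 1 [0.5y] swap r/2=53/2447: DF=(1 − 53/2447·(0))/(1+53/2447) = 2447/2500 ≈ 0.978800
step 2 [1y] bond c/2=7/160: DF=(1669879/1600000 − 7/160·(0.978800))/(1+7/160) = 9589/10000 ≈ 0.958900
step 3 [1.5y] bond c/2=9/200: DF=(2129797/2000000 − 9/200·(0.978800+0.958900))/(1+9/200) = 2339/2500 ≈ 0.935600
step 4 [2y] swap r/2=878/37855: DF=(1 − 878/37855·(0.978800+0.958900+0.935600))/(1+878/37855) = 4561/5000 ≈ 0.912200
step 5 [2.5y] swap r/2=201/9370: DF=(1 − 201/9370·(0.978800+0.958900+0.935600+0.912200))/(1+201/9370) = 1799/2000 ≈ 0.899500
step 6 [3y] bond c/2=9/800: DF=(7379859/8000000 − 9/800·(0.978800+0.958900+0.935600+0.912200+0.899500))/(1+9/800) = 8601/10000 ≈ 0.860100
step 7 [3.5y] zero: DF = P = 4113/5000 ≈ 0.822600

1 1/2 2447/2500
2 1 9589/10000
3 3/2 2339/2500
4 2 4561/5000
5 5/2 1799/2000
6 3 8601/10000
7 7/2 4113/5000
DF(0.5y) = 2447/2500 ≈ 0.978800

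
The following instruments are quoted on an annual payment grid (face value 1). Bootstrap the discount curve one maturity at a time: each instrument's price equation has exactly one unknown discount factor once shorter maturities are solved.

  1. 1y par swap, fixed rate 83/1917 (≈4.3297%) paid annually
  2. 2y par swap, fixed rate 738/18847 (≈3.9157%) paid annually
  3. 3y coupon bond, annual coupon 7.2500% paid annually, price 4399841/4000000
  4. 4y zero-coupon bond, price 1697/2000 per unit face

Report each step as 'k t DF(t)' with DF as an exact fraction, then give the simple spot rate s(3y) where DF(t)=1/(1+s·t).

step 1 [1y] swap r/1=83/1917: DF=(1 − 83/1917·(0))/(1+83/1917) = 1917/2000 ≈ 0.958500
step 2 [2y] swap r/1=738/18847: DF=(1 − 738/18847·(0.958500))/(1+738/18847) = 4631/5000 ≈ 0.926200
step 3 [3y] bond c/1=29/400: DF=(4399841/4000000 − 29/400·(0.958500+0.926200))/(1+29/400) = 4491/5000 ≈ 0.898200
step 4 [4y] zero: DF = P = 1697/2000 ≈ 0.848500

1 1 1917/2000
2 2 4631/5000
3 3 4491/5000
4 4 1697/2000
s(3y) = (1/(4491/5000) − 1)/(3) = 509/13473 ≈ 3.7779%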